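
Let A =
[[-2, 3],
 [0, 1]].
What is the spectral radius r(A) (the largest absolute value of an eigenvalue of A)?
r(A) = 2

The eigenvalues of A are the roots of its characteristic polynomial. With M = A (coefficients from the trace and determinant):
  p(λ) = det(λ I - M) = λ^2 + λ - 2.
For λ^2 + λ - 2 the discriminant is 9. It is a perfect square (3^2), so the roots are rational: λ = (-1 ± 3)/2 = 1, -2.
Thus the eigenvalues (to 4 decimals) are 1 (modulus 1); -2 (modulus 2). The spectral radius is the largest modulus: r(A) = 2. (Cross-check: r(A) ≤ ||A||_2 ≈ 3.7025; equality holds whenever A is normal, though it can also hold for some non-normal A.)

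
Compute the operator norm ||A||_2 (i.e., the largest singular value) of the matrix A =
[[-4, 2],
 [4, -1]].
||A||_2 = sqrt((37 + sqrt(1305))/2) ≈ 6.0467 (= sqrt(largest eigenvalue of A^T A))

||A||_2 = sigma_max(A) = sqrt(lambda_max(A^T A)). Form the symmetric matrix M = A^T A =
[[32, -12],
 [-12, 5]].
Its characteristic polynomial (trace, determinant of M give the coefficients) is
  p(λ) = det(λ I - M) = λ^2 - 37λ + 16.
For λ^2 - 37λ + 16 the discriminant is 1305. It is nonnegative but not a perfect square, so the roots are real and irrational: λ = (37 ± sqrt(1305))/2 ≈ 36.5624, 0.4376.
So the eigenvalues of A^T A are ≈ 0.4376, 36.5624 (all ≥ 0, as they must be for A^T A). The largest is λ_max = (37 + sqrt(1305))/2 ≈ 36.5624, hence ||A||_2 = sqrt(λ_max) = sqrt((37 + sqrt(1305))/2) ≈ 6.0467.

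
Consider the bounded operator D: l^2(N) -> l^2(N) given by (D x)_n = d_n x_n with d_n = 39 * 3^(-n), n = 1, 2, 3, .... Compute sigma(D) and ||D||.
sigma(D) = {39 * 3^(-n) : n ≥ 1} ∪ {0}; ||D|| = 13

A bounded diagonal operator on l^2 with diagonal entries d_n has spectrum equal to the closure of {d_n : n ≥ 1}: every d_n is an eigenvalue (with eigenvector e_n), so {d_n} ⊂ sigma(D); the spectrum is closed, so its closure is too; and for lambda not in the closure, (D - lambda I) has bounded inverse (the diagonal entries 1/(d_n - lambda) are bounded). For our sequence d_n = 39 * 3^(-n), n = 1, 2, 3, ...:
  - {d_n} = {39 * 3^(-n) : n ≥ 1}; the only limit point is 0
  - closure = {39 * 3^(-n) : n ≥ 1} ∪ {0}
For the norm: a diagonal operator has ||D|| = sup_n |d_n|. Here d_n = 39 * 3^(-n) is positive and decreasing, so sup_n |d_n| = d_1 = 39/3 = 13. So ||D|| = 13.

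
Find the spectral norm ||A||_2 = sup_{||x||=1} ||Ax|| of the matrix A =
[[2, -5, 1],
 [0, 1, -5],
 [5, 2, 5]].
||A||_2 = sqrt((80 + sqrt(3400))/2) ≈ 8.3159 (= sqrt(largest eigenvalue of A^T A))

||A||_2 = sigma_max(A) = sqrt(lambda_max(A^T A)). Form the symmetric matrix M = A^T A =
[[29, 0, 27],
 [0, 30, 0],
 [27, 0, 51]].
Its characteristic polynomial (trace, sum of principal 2x2 minors, determinant of M give the coefficients) is
  p(λ) = det(λ I - M) = λ^3 - 110λ^2 + 3150λ - 22500.
By the rational root theorem any rational root is an integer divisor of 22500. Testing λ = 30: p(30) = 27000 - 99000 + 94500 - 22500 = 0, so λ = 30 is a root. Dividing out (λ - 30) leaves p(λ) = (λ - 30)(λ^2 - 80λ + 750). For λ^2 - 80λ + 750 the discriminant is 3400. It is nonnegative but not a perfect square, so the roots are real and irrational: λ = (80 ± sqrt(3400))/2 ≈ 69.1548, 10.8452.
So the eigenvalues of A^T A are ≈ 10.8452, 30, 69.1548 (all ≥ 0, as they must be for A^T A). The largest is λ_max = (80 + sqrt(3400))/2 ≈ 69.1548, hence ||A||_2 = sqrt(λ_max) = sqrt((80 + sqrt(3400))/2) ≈ 8.3159.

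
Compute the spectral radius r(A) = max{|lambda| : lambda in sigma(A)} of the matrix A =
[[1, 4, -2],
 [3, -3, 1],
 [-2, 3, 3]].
r(A) ≈ 5.7479

The eigenvalues of A are the roots of its characteristic polynomial. With M = A (coefficients from the trace, the sum of principal 2x2 minors, and det A):
  p(λ) = det(λ I - M) = λ^3 - λ^2 - 28λ + 62.
No integer candidate from the rational root theorem (±divisors of 62) is a root, so the roots are irrational. The cubic discriminant is Δ = 16300 > 0, so there are three distinct real roots. p(-6) = -22 and p(-5) = 52 have opposite signs, so a root lies in (-6, -5); Newton's method refines it to λ ≈ -5.7479. p(2) = 10 and p(3) = -4 have opposite signs, so a root lies in (2, 3); Newton's method refines it to λ ≈ 2.6012. p(4) = -2 and p(5) = 22 have opposite signs, so a root lies in (4, 5); Newton's method refines it to λ ≈ 4.1467. Check (Vieta): the three roots sum to 1, matching tr M = 1.
Thus the eigenvalues (to 4 decimals) are -5.7479 (modulus 5.7479); 2.6012 (modulus 2.6012); 4.1467 (modulus 4.1467). The spectral radius is the largest modulus: r(A) ≈ 5.7479. (Cross-check: r(A) ≤ ||A||_2 ≈ 6.2344; equality holds whenever A is normal, though it can also hold for some non-normal A.)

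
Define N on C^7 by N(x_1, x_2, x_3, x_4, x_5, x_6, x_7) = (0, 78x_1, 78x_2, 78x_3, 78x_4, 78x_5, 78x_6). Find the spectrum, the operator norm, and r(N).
sigma(N) = {0}; ||N|| = 78; r(N) = 0. (N is nilpotent with N^7 = 0.)

On C^7, N is a strictly lower-triangular matrix with 78 on the subdiagonal and zeros elsewhere, so its characteristic polynomial is lambda^7 and every eigenvalue is 0: sigma(N) = {0}. For the operator norm, N e_i = 78e_{i+1} for i = 1, ..., 6 and N e_7 = 0, so the singular values of N are 78 (with multiplicity 6) and 0; hence ||N|| = 78. The spectral radius r(N) = max|lambda| = 0. Note ||N|| > r(N) — characteristic of non-normal nilpotent operators. Indeed N^7 = 0.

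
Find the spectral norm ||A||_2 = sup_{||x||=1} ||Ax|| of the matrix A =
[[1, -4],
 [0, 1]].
||A||_2 = sqrt((18 + sqrt(320))/2) ≈ 4.2361 (= sqrt(largest eigenvalue of A^T A))

||A||_2 = sigma_max(A) = sqrt(lambda_max(A^T A)). Form the symmetric matrix M = A^T A =
[[1, -4],
 [-4, 17]].
Its characteristic polynomial (trace, determinant of M give the coefficients) is
  p(λ) = det(λ I - M) = λ^2 - 18λ + 1.
For λ^2 - 18λ + 1 the discriminant is 320. It is nonnegative but not a perfect square, so the roots are real and irrational: λ = (18 ± sqrt(320))/2 ≈ 17.9443, 0.0557.
So the eigenvalues of A^T A are ≈ 0.0557, 17.9443 (all ≥ 0, as they must be for A^T A). The largest is λ_max = (18 + sqrt(320))/2 ≈ 17.9443, hence ||A||_2 = sqrt(λ_max) = sqrt((18 + sqrt(320))/2) ≈ 4.2361.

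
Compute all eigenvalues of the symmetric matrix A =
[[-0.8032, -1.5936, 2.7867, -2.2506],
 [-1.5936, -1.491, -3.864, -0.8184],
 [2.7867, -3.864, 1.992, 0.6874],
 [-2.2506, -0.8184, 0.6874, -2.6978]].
sigma(A) ≈ {-5, -4, 0, 6}

A is real symmetric, so its spectrum consists of real eigenvalues. Expanding the characteristic polynomial of the displayed matrix gives
  det(λ I - A) = p(λ) = λ^4 + (3)λ^3 + (-34)λ^2 + (-120)λ + (0.0056).
Solving p(λ) = 0 yields eigenvalues ≈ -5, -4, 0, 6. (A is shown rounded to 4 decimals, so these recover the underlying integer eigenvalues to within that precision.)
Verification: the trace of A = -3 equals the sum of eigenvalues -3, and det(A) ≈ 0.0056 matches the eigenvalue product 0.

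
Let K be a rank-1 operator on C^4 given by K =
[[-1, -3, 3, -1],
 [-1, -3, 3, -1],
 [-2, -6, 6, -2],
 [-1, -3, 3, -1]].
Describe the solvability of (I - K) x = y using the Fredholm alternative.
(I - K) is singular (det(I - K) = 0, i.e. 1 ∈ sigma(K)). (I - K) x = y is solvable iff y ⊥ ker((I - K)^*) = span{(-1, -3, 3, -1)}, i.e. iff -y_1 - 3y_2 + 3y_3 - y_4 = 0. When solvable, the solutions are x = y + c·(1, 1, 2, 1), c arbitrary (ker(I - K) = span{(1, 1, 2, 1)}, dimension 1).

K has rank 1, so it is an outer product K = u v^T: every row of K is a multiple of one row vector. Reading off the entries, u = (1, 1, 2, 1) and v = (-1, -3, 3, -1) (row i of K equals u_i·v^T). A rank-one matrix u v^T satisfies K u = u (v·u) and kills the (3)-dimensional subspace v^⊥, so its characteristic polynomial is lambda^3 (lambda - v·u) with v·u = tr K = 1. Hence the eigenvalues of I - K are 1 (multiplicity 3) and 1 - (1) = 0, so det(I - K) = 0. (Direct check: I - K =
[[2, 3, -3, 1],
 [1, 4, -3, 1],
 [2, 6, -5, 2],
 [1, 3, -3, 2]]
has determinant 0.) So 1 is an eigenvalue of K and (I - K) is not invertible. The finite-dimensional Fredholm alternative says: either (I - K) is invertible, or ker(I - K) ≠ {0} and then range(I - K) = ker((I - K)^*)^⊥, with dim ker(I - K) = dim ker((I - K)^*). We are in the second case, so we need both kernels. Kernel of I - K: (I - K) u = u - u (v·u) = u - u = 0, so ker(I - K) = span{u} = span{(1, 1, 2, 1)} (it is exactly 1-dimensional because rank(I - K) = 3). Kernel of the adjoint: K is real, so (I - K)^* = I - K^T = I - v u^T, and (I - v u^T) v = v - v (u·v) = 0; hence ker((I - K)^*) = span{v} = span{(-1, -3, 3, -1)}. Therefore (I - K) x = y is solvable iff <y, v> = 0, i.e. iff -y_1 - 3y_2 + 3y_3 - y_4 = 0. When this holds, K y = u (v·y) = 0, so (I - K) y = y and x = y is a particular solution; the full solution set is the line x = y + c·u = y + c·(1, 1, 2, 1), c ∈ C.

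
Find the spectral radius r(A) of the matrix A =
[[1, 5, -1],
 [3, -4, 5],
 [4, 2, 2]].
r(A) ≈ 5.5873

The eigenvalues of A are the roots of its characteristic polynomial. With M = A (coefficients from the trace, the sum of principal 2x2 minors, and det A):
  p(λ) = det(λ I - M) = λ^3 + λ^2 - 31λ - 30.
No integer candidate from the rational root theorem (±divisors of 30) is a root, so the roots are irrational. The cubic discriminant is Δ = 112685 > 0, so there are three distinct real roots. p(-6) = -24 and p(-5) = 25 have opposite signs, so a root lies in (-6, -5); Newton's method refines it to λ ≈ -5.5873. p(-1) = 1 and p(0) = -30 have opposite signs, so a root lies in (-1, 0); Newton's method refines it to λ ≈ -0.9667. p(5) = -35 and p(6) = 36 have opposite signs, so a root lies in (5, 6); Newton's method refines it to λ ≈ 5.554. Check (Vieta): the three roots sum to -1, matching tr M = -1.
Thus the eigenvalues (to 4 decimals) are -5.5873 (modulus 5.5873); -0.9667 (modulus 0.9667); 5.554 (modulus 5.554). The spectral radius is the largest modulus: r(A) ≈ 5.5873. (Cross-check: r(A) ≤ ||A||_2 ≈ 8.0183; equality holds whenever A is normal, though it can also hold for some non-normal A.)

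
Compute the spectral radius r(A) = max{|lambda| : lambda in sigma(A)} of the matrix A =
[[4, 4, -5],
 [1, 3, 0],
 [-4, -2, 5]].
r(A) ≈ 9.4558

The eigenvalues of A are the roots of its characteristic polynomial. With M = A (coefficients from the trace, the sum of principal 2x2 minors, and det A):
  p(λ) = det(λ I - M) = λ^3 - 12λ^2 + 23λ + 10.
No integer candidate from the rational root theorem (±divisors of 10) is a root, so the roots are irrational. The cubic discriminant is Δ = 44248 > 0, so there are three distinct real roots. p(-1) = -26 and p(0) = 10 have opposite signs, so a root lies in (-1, 0); Newton's method refines it to λ ≈ -0.3637. p(2) = 16 and p(3) = -2 have opposite signs, so a root lies in (2, 3); Newton's method refines it to λ ≈ 2.9079. p(9) = -26 and p(10) = 40 have opposite signs, so a root lies in (9, 10); Newton's method refines it to λ ≈ 9.4558. Check (Vieta): the three roots sum to 12, matching tr M = 12.
Thus the eigenvalues (to 4 decimals) are -0.3637 (modulus 0.3637); 2.9079 (modulus 2.9079); 9.4558 (modulus 9.4558). The spectral radius is the largest modulus: r(A) ≈ 9.4558. (Cross-check: r(A) ≤ ||A||_2 ≈ 10.2006; equality holds whenever A is normal, though it can also hold for some non-normal A.)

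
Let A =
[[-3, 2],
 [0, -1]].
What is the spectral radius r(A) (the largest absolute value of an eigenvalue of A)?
r(A) = 3

The eigenvalues of A are the roots of its characteristic polynomial. With M = A (coefficients from the trace and determinant):
  p(λ) = det(λ I - M) = λ^2 + 4λ + 3.
For λ^2 + 4λ + 3 the discriminant is 4. It is a perfect square (2^2), so the roots are rational: λ = (-4 ± 2)/2 = -1, -3.
Thus the eigenvalues (to 4 decimals) are -1 (modulus 1); -3 (modulus 3). The spectral radius is the largest modulus: r(A) = 3. (Cross-check: r(A) ≤ ||A||_2 ≈ 3.6503; equality holds whenever A is normal, though it can also hold for some non-normal A.)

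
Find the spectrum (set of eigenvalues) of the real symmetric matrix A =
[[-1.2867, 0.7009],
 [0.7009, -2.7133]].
sigma(A) ≈ {-3, -1}

A is real symmetric, so its spectrum consists of real eigenvalues. Expanding the characteristic polynomial of the displayed matrix gives
  det(λ I - A) = p(λ) = λ^2 + (4)λ + (3).
Solving p(λ) = 0 yields eigenvalues ≈ -3, -1. (A is shown rounded to 4 decimals, so these recover the underlying integer eigenvalues to within that precision.)
Verification: the trace of A = -4 equals the sum of eigenvalues -4, and det(A) ≈ 2.9999 matches the eigenvalue product 3.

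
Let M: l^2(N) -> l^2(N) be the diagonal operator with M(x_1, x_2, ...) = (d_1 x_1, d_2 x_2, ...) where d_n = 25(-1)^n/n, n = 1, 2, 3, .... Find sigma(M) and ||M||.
sigma(M) = {25(-1)^n/n : n ≥ 1} ∪ {0}; ||M|| = 25

A bounded diagonal operator on l^2 with diagonal entries d_n has spectrum equal to the closure of {d_n : n ≥ 1}: every d_n is an eigenvalue (with eigenvector e_n), so {d_n} ⊂ sigma(M); the spectrum is closed, so its closure is too; and for lambda not in the closure, (M - lambda I) has bounded inverse (the diagonal entries 1/(d_n - lambda) are bounded). For our sequence d_n = 25(-1)^n/n, n = 1, 2, 3, ...:
  - {d_n} = {25(-1)^n/n : n ≥ 1}; the only limit point is 0
  - closure = {25(-1)^n/n : n ≥ 1} ∪ {0}
For the norm: a diagonal operator has ||M|| = sup_n |d_n|. Here |d_n| = 25/n is decreasing, so sup_n |d_n| = |d_1| = 25. So ||M|| = 25.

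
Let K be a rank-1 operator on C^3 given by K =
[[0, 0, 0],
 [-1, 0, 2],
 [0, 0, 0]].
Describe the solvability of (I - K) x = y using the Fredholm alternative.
(I - K) is invertible (det(I - K) = 1 ≠ 0), so for every y in C^3 the equation (I - K) x = y has a unique solution.

K has rank 1, so it is an outer product K = u v^T: every row of K is a multiple of one row vector. Reading off the entries, u = (0, 1, 0) and v = (-1, 0, 2) (row i of K equals u_i·v^T). A rank-one matrix u v^T satisfies K u = u (v·u) and kills the (2)-dimensional subspace v^⊥, so its characteristic polynomial is lambda^2 (lambda - v·u) with v·u = tr K = 0. Hence the eigenvalues of I - K are 1 (multiplicity 2) and 1 - (0) = 1, so det(I - K) = 1. (Direct check: I - K =
[[1, 0, 0],
 [1, 1, -2],
 [0, 0, 1]]
has determinant 1.) The finite-dimensional Fredholm alternative says: either (I - K) is invertible, or ker(I - K) ≠ {0} and then range(I - K) = ker((I - K)^*)^⊥, with dim ker(I - K) = dim ker((I - K)^*). Since det(I - K) ≠ 0, 1 is not an eigenvalue of K and ker(I - K) = {0}, so we are in the first case: for every y there is a unique x = (I - K)^(-1) y. Explicitly, by the Sherman–Morrison formula, (I - u v^T)^(-1) = I + u v^T/(1 - v·u), i.e. (I - K)^(-1) = I + K.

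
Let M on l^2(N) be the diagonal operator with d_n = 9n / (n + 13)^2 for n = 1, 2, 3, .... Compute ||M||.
||M|| = 9/52 (attained at n = 13)

For M diagonal, ||M|| = sup_n |d_n|. Treat f(x) = 9x / (x + 13)^2 for real x > 0. By the quotient rule, f'(x) = 9(13 - x)/(x + 13)^3, which is positive for x < 13 and negative for x > 13. So f has a unique maximum at x = 13, and since 13 is a positive integer, the supremum over n ≥ 1 is attained at n = 13: d_13 = 9·13/(13 + 13)^2 = 9·13/676 = 9/52. Hence ||M|| = 9/52.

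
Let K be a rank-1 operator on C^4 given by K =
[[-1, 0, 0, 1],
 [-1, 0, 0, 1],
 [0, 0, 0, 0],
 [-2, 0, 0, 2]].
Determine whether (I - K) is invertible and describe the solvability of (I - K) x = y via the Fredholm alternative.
(I - K) is singular (det(I - K) = 0, i.e. 1 ∈ sigma(K)). (I - K) x = y is solvable iff y ⊥ ker((I - K)^*) = span{(-1, 0, 0, 1)}, i.e. iff -y_1 + y_4 = 0. When solvable, the solutions are x = y + c·(1, 1, 0, 2), c arbitrary (ker(I - K) = span{(1, 1, 0, 2)}, dimension 1).

K has rank 1, so it is an outer product K = u v^T: every row of K is a multiple of one row vector. Reading off the entries, u = (1, 1, 0, 2) and v = (-1, 0, 0, 1) (row i of K equals u_i·v^T). A rank-one matrix u v^T satisfies K u = u (v·u) and kills the (3)-dimensional subspace v^⊥, so its characteristic polynomial is lambda^3 (lambda - v·u) with v·u = tr K = 1. Hence the eigenvalues of I - K are 1 (multiplicity 3) and 1 - (1) = 0, so det(I - K) = 0. (Direct check: I - K =
[[2, 0, 0, -1],
 [1, 1, 0, -1],
 [0, 0, 1, 0],
 [2, 0, 0, -1]]
has determinant 0.) So 1 is an eigenvalue of K and (I - K) is not invertible. The finite-dimensional Fredholm alternative says: either (I - K) is invertible, or ker(I - K) ≠ {0} and then range(I - K) = ker((I - K)^*)^⊥, with dim ker(I - K) = dim ker((I - K)^*). We are in the second case, so we need both kernels. Kernel of I - K: (I - K) u = u - u (v·u) = u - u = 0, so ker(I - K) = span{u} = span{(1, 1, 0, 2)} (it is exactly 1-dimensional because rank(I - K) = 3). Kernel of the adjoint: K is real, so (I - K)^* = I - K^T = I - v u^T, and (I - v u^T) v = v - v (u·v) = 0; hence ker((I - K)^*) = span{v} = span{(-1, 0, 0, 1)}. Therefore (I - K) x = y is solvable iff <y, v> = 0, i.e. iff -y_1 + y_4 = 0. When this holds, K y = u (v·y) = 0, so (I - K) y = y and x = y is a particular solution; the full solution set is the line x = y + c·u = y + c·(1, 1, 0, 2), c ∈ C.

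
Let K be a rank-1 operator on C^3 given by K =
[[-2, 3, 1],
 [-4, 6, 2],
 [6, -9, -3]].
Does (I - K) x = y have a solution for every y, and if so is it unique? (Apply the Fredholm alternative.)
(I - K) is singular (det(I - K) = 0, i.e. 1 ∈ sigma(K)). (I - K) x = y is solvable iff y ⊥ ker((I - K)^*) = span{(-2, 3, 1)}, i.e. iff -2y_1 + 3y_2 + y_3 = 0. When solvable, the solutions are x = y + c·(1, 2, -3), c arbitrary (ker(I - K) = span{(1, 2, -3)}, dimension 1).

K has rank 1, so it is an outer product K = u v^T: every row of K is a multiple of one row vector. Reading off the entries, u = (1, 2, -3) and v = (-2, 3, 1) (row i of K equals u_i·v^T). A rank-one matrix u v^T satisfies K u = u (v·u) and kills the (2)-dimensional subspace v^⊥, so its characteristic polynomial is lambda^2 (lambda - v·u) with v·u = tr K = 1. Hence the eigenvalues of I - K are 1 (multiplicity 2) and 1 - (1) = 0, so det(I - K) = 0. (Direct check: I - K =
[[3, -3, -1],
 [4, -5, -2],
 [-6, 9, 4]]
has determinant 0.) So 1 is an eigenvalue of K and (I - K) is not invertible. The finite-dimensional Fredholm alternative says: either (I - K) is invertible, or ker(I - K) ≠ {0} and then range(I - K) = ker((I - K)^*)^⊥, with dim ker(I - K) = dim ker((I - K)^*). We are in the second case, so we need both kernels. Kernel of I - K: (I - K) u = u - u (v·u) = u - u = 0, so ker(I - K) = span{u} = span{(1, 2, -3)} (it is exactly 1-dimensional because rank(I - K) = 2). Kernel of the adjoint: K is real, so (I - K)^* = I - K^T = I - v u^T, and (I - v u^T) v = v - v (u·v) = 0; hence ker((I - K)^*) = span{v} = span{(-2, 3, 1)}. Therefore (I - K) x = y is solvable iff <y, v> = 0, i.e. iff -2y_1 + 3y_2 + y_3 = 0. When this holds, K y = u (v·y) = 0, so (I - K) y = y and x = y is a particular solution; the full solution set is the line x = y + c·u = y + c·(1, 2, -3), c ∈ C.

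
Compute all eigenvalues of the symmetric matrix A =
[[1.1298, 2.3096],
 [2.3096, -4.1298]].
sigma(A) ≈ {-5, 2}

A is real symmetric, so its spectrum consists of real eigenvalues. Expanding the characteristic polynomial of the displayed matrix gives
  det(λ I - A) = p(λ) = λ^2 + (3)λ + (-10).
Solving p(λ) = 0 yields eigenvalues ≈ -5, 2. (A is shown rounded to 4 decimals, so these recover the underlying integer eigenvalues to within that precision.)
Verification: the trace of A = -3 equals the sum of eigenvalues -3, and det(A) ≈ -10.0001 matches the eigenvalue product -10.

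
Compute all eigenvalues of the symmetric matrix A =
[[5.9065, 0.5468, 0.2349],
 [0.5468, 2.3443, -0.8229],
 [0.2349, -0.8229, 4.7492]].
sigma(A) ≈ {2, 5, 6}

A is real symmetric, so its spectrum consists of real eigenvalues. Expanding the characteristic polynomial of the displayed matrix gives
  det(λ I - A) = p(λ) = λ^3 + (-13)λ^2 + (52)λ + (-60).
Solving p(λ) = 0 yields eigenvalues ≈ 2, 5, 6. (A is shown rounded to 4 decimals, so these recover the underlying integer eigenvalues to within that precision.)
Verification: the trace of A = 13 equals the sum of eigenvalues 13, and det(A) ≈ 59.9999 matches the eigenvalue product 60.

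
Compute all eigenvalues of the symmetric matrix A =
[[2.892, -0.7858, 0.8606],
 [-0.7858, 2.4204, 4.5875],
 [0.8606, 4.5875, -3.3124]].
sigma(A) ≈ {-6, 3, 5}

A is real symmetric, so its spectrum consists of real eigenvalues. Expanding the characteristic polynomial of the displayed matrix gives
  det(λ I - A) = p(λ) = λ^3 + (-2)λ^2 + (-33)λ + (90).
Solving p(λ) = 0 yields eigenvalues ≈ -6, 3, 5. (A is shown rounded to 4 decimals, so these recover the underlying integer eigenvalues to within that precision.)
Verification: the trace of A = 2 equals the sum of eigenvalues 2, and det(A) ≈ -90.0007 matches the eigenvalue product -90.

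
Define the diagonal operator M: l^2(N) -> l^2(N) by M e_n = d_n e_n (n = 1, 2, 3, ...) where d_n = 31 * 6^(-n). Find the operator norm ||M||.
||M|| = 31/6 (attained at n = 1)

For M diagonal, ||M|| = sup_n |d_n|. The sequence d_n = 31 * 6^(-n) is positive and strictly decreasing (ratio 6^(-1) < 1), so the supremum is d_1 = 31/6. Hence ||M|| = 31/6.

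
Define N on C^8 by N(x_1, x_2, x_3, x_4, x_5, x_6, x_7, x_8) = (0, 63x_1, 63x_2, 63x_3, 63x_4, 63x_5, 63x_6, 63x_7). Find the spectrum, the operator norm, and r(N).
sigma(N) = {0}; ||N|| = 63; r(N) = 0. (N is nilpotent with N^8 = 0.)

On C^8, N is a strictly lower-triangular matrix with 63 on the subdiagonal and zeros elsewhere, so its characteristic polynomial is lambda^8 and every eigenvalue is 0: sigma(N) = {0}. For the operator norm, N e_i = 63e_{i+1} for i = 1, ..., 7 and N e_8 = 0, so the singular values of N are 63 (with multiplicity 7) and 0; hence ||N|| = 63. The spectral radius r(N) = max|lambda| = 0. Note ||N|| > r(N) — characteristic of non-normal nilpotent operators. Indeed N^8 = 0.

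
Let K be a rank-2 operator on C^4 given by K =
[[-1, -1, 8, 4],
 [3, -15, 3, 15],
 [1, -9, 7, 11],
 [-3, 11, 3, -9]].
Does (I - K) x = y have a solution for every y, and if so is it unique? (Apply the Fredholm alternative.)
(I - K) is invertible (det(I - K) = -161 ≠ 0), so for every y in C^4 the equation (I - K) x = y has a unique solution.

K has rank 2 and factors as K = U V^T = u1 v1^T + u2 v2^T with u1 = (-1, 3, 1, -3), v1 = (1, -3, -2, 2), u2 = (-2, -3, -3, 1), v2 = (0, 2, -3, -3) (multiplying out reproduces the displayed K). The nonzero eigenvalues of U V^T coincide with those of the 2 x 2 matrix G = V^T U = [[v1·u1, v1·u2], [v2·u1, v2·u2]] = [[-18, 15], [12, 0]], and by the Sylvester determinant identity det(I_4 - U V^T) = det(I_2 - V^T U) = det([[19, -15], [-12, 1]]) = (19)(1) - (-15)(-12) = -161. (Direct check: I - K =
[[2, 1, -8, -4],
 [-3, 16, -3, -15],
 [-1, 9, -6, -11],
 [3, -11, -3, 10]]
has determinant -161.) The finite-dimensional Fredholm alternative says: either (I - K) is invertible, or ker(I - K) ≠ {0} and then range(I - K) = ker((I - K)^*)^⊥, with dim ker(I - K) = dim ker((I - K)^*). Since det(I - K) ≠ 0, 1 is not an eigenvalue of K and ker(I - K) = {0}, so we are in the first case: for every y there is a unique x = (I - K)^(-1) y. (Explicitly, by the Woodbury identity, (I - U V^T)^(-1) = I + U (I_2 - G)^(-1) V^T.)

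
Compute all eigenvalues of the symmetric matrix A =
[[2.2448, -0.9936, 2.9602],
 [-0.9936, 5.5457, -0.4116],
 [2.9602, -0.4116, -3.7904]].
sigma(A) ≈ {-5, 3, 6}

A is real symmetric, so its spectrum consists of real eigenvalues. Expanding the characteristic polynomial of the displayed matrix gives
  det(λ I - A) = p(λ) = λ^3 + (-4)λ^2 + (-27)λ + (90).
Solving p(λ) = 0 yields eigenvalues ≈ -5, 3, 6. (A is shown rounded to 4 decimals, so these recover the underlying integer eigenvalues to within that precision.)
Verification: the trace of A = 4 equals the sum of eigenvalues 4, and det(A) ≈ -89.9994 matches the eigenvalue product -90.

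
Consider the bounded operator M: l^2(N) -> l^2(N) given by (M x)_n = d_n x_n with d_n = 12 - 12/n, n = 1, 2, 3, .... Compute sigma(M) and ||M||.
sigma(M) = {12 - 12/n : n ≥ 1} ∪ {12}; ||M|| = 12

A bounded diagonal operator on l^2 with diagonal entries d_n has spectrum equal to the closure of {d_n : n ≥ 1}: every d_n is an eigenvalue (with eigenvector e_n), so {d_n} ⊂ sigma(M); the spectrum is closed, so its closure is too; and for lambda not in the closure, (M - lambda I) has bounded inverse (the diagonal entries 1/(d_n - lambda) are bounded). For our sequence d_n = 12 - 12/n, n = 1, 2, 3, ...:
  - {d_n} = {12 - 12/n : n ≥ 1}; the only limit point is 12
  - closure = {12 - 12/n : n ≥ 1} ∪ {12}
For the norm: a diagonal operator has ||M|| = sup_n |d_n|. Here d_n = 12 - 12/n increases monotonically from d_1 = 0 toward 12, with all terms in [0, 12); so sup_n |d_n| = 12 (the supremum is the limit, not attained). So ||M|| = 12.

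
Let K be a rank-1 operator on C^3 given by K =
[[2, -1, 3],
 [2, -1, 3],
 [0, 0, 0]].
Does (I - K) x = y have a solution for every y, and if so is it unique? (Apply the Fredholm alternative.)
(I - K) is singular (det(I - K) = 0, i.e. 1 ∈ sigma(K)). (I - K) x = y is solvable iff y ⊥ ker((I - K)^*) = span{(2, -1, 3)}, i.e. iff 2y_1 - y_2 + 3y_3 = 0. When solvable, the solutions are x = y + c·(1, 1, 0), c arbitrary (ker(I - K) = span{(1, 1, 0)}, dimension 1).

K has rank 1, so it is an outer product K = u v^T: every row of K is a multiple of one row vector. Reading off the entries, u = (1, 1, 0) and v = (2, -1, 3) (row i of K equals u_i·v^T). A rank-one matrix u v^T satisfies K u = u (v·u) and kills the (2)-dimensional subspace v^⊥, so its characteristic polynomial is lambda^2 (lambda - v·u) with v·u = tr K = 1. Hence the eigenvalues of I - K are 1 (multiplicity 2) and 1 - (1) = 0, so det(I - K) = 0. (Direct check: I - K =
[[-1, 1, -3],
 [-2, 2, -3],
 [0, 0, 1]]
has determinant 0.) So 1 is an eigenvalue of K and (I - K) is not invertible. The finite-dimensional Fredholm alternative says: either (I - K) is invertible, or ker(I - K) ≠ {0} and then range(I - K) = ker((I - K)^*)^⊥, with dim ker(I - K) = dim ker((I - K)^*). We are in the second case, so we need both kernels. Kernel of I - K: (I - K) u = u - u (v·u) = u - u = 0, so ker(I - K) = span{u} = span{(1, 1, 0)} (it is exactly 1-dimensional because rank(I - K) = 2). Kernel of the adjoint: K is real, so (I - K)^* = I - K^T = I - v u^T, and (I - v u^T) v = v - v (u·v) = 0; hence ker((I - K)^*) = span{v} = span{(2, -1, 3)}. Therefore (I - K) x = y is solvable iff <y, v> = 0, i.e. iff 2y_1 - y_2 + 3y_3 = 0. When this holds, K y = u (v·y) = 0, so (I - K) y = y and x = y is a particular solution; the full solution set is the line x = y + c·u = y + c·(1, 1, 0), c ∈ C.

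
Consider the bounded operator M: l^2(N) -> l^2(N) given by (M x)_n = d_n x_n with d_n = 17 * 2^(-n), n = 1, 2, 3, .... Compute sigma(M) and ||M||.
sigma(M) = {17 * 2^(-n) : n ≥ 1} ∪ {0}; ||M|| = 17/2

A bounded diagonal operator on l^2 with diagonal entries d_n has spectrum equal to the closure of {d_n : n ≥ 1}: every d_n is an eigenvalue (with eigenvector e_n), so {d_n} ⊂ sigma(M); the spectrum is closed, so its closure is too; and for lambda not in the closure, (M - lambda I) has bounded inverse (the diagonal entries 1/(d_n - lambda) are bounded). For our sequence d_n = 17 * 2^(-n), n = 1, 2, 3, ...:
  - {d_n} = {17 * 2^(-n) : n ≥ 1}; the only limit point is 0
  - closure = {17 * 2^(-n) : n ≥ 1} ∪ {0}
For the norm: a diagonal operator has ||M|| = sup_n |d_n|. Here d_n = 17 * 2^(-n) is positive and decreasing, so sup_n |d_n| = d_1 = 17/2. So ||M|| = 17/2.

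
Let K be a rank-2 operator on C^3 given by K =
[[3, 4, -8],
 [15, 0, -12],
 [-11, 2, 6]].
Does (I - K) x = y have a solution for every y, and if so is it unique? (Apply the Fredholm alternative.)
(I - K) is invertible (det(I - K) = -114 ≠ 0), so for every y in C^3 the equation (I - K) x = y has a unique solution.

K has rank 2 and factors as K = U V^T = u1 v1^T + u2 v2^T with u1 = (1, -3, 3), v1 = (-3, 1, 1), u2 = (-3, -3, 1), v2 = (-2, -1, 3) (multiplying out reproduces the displayed K). The nonzero eigenvalues of U V^T coincide with those of the 2 x 2 matrix G = V^T U = [[v1·u1, v1·u2], [v2·u1, v2·u2]] = [[-3, 7], [10, 12]], and by the Sylvester determinant identity det(I_3 - U V^T) = det(I_2 - V^T U) = det([[4, -7], [-10, -11]]) = (4)(-11) - (-7)(-10) = -114. (Direct check: I - K =
[[-2, -4, 8],
 [-15, 1, 12],
 [11, -2, -5]]
has determinant -114.) The finite-dimensional Fredholm alternative says: either (I - K) is invertible, or ker(I - K) ≠ {0} and then range(I - K) = ker((I - K)^*)^⊥, with dim ker(I - K) = dim ker((I - K)^*). Since det(I - K) ≠ 0, 1 is not an eigenvalue of K and ker(I - K) = {0}, so we are in the first case: for every y there is a unique x = (I - K)^(-1) y. (Explicitly, by the Woodbury identity, (I - U V^T)^(-1) = I + U (I_2 - G)^(-1) V^T.)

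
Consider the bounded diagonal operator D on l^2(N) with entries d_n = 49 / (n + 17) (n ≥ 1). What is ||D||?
||D|| = 49/18 (attained at n = 1)

For D diagonal, ||D|| = sup_n |d_n| = sup_n 49/(n + 17). This is positive and strictly decreasing in n, so the supremum is attained at n = 1: d_1 = 49/(1 + 17) = 49/18. Hence ||D|| = 49/18.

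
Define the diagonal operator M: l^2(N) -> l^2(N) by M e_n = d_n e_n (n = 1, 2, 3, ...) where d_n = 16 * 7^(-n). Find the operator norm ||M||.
||M|| = 16/7 (attained at n = 1)

For M diagonal, ||M|| = sup_n |d_n|. The sequence d_n = 16 * 7^(-n) is positive and strictly decreasing (ratio 7^(-1) < 1), so the supremum is d_1 = 16/7. Hence ||M|| = 16/7.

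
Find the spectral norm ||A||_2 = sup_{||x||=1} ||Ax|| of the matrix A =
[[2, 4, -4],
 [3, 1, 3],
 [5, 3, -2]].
||A||_2 ≈ 8.2533 (= sqrt(largest eigenvalue of A^T A))

||A||_2 = sigma_max(A) = sqrt(lambda_max(A^T A)). Form the symmetric matrix M = A^T A =
[[38, 26, -9],
 [26, 26, -19],
 [-9, -19, 29]].
Its characteristic polynomial (trace, sum of principal 2x2 minors, determinant of M give the coefficients) is
  p(λ) = det(λ I - M) = λ^3 - 93λ^2 + 1726λ - 2116.
No integer candidate from the rational root theorem (±divisors of 2116) is a root, so the roots are irrational. The cubic discriminant is Δ = 4383328244 > 0, so there are three distinct real roots. p(1) = -482 and p(2) = 972 have opposite signs, so a root lies in (1, 2); Newton's method refines it to λ ≈ 1.3183. p(23) = 552 and p(24) = -436 have opposite signs, so a root lies in (23, 24); Newton's method refines it to λ ≈ 23.5643. p(68) = -348 and p(69) = 2714 have opposite signs, so a root lies in (68, 69); Newton's method refines it to λ ≈ 68.1174. Check (Vieta): the three roots sum to 93, matching tr M = 93.
So the eigenvalues of A^T A are ≈ 1.3183, 23.5643, 68.1174 (all ≥ 0, as they must be for A^T A). The largest is λ_max ≈ 68.1174, hence ||A||_2 = sqrt(λ_max) ≈ 8.2533.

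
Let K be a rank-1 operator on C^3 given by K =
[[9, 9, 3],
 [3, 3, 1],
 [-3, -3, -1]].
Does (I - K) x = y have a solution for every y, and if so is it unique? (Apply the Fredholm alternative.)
(I - K) is invertible (det(I - K) = -10 ≠ 0), so for every y in C^3 the equation (I - K) x = y has a unique solution.

K has rank 1, so it is an outer product K = u v^T: every row of K is a multiple of one row vector. Reading off the entries, u = (3, 1, -1) and v = (3, 3, 1) (row i of K equals u_i·v^T). A rank-one matrix u v^T satisfies K u = u (v·u) and kills the (2)-dimensional subspace v^⊥, so its characteristic polynomial is lambda^2 (lambda - v·u) with v·u = tr K = 11. Hence the eigenvalues of I - K are 1 (multiplicity 2) and 1 - (11) = -10, so det(I - K) = -10. (Direct check: I - K =
[[-8, -9, -3],
 [-3, -2, -1],
 [3, 3, 2]]
has determinant -10.) The finite-dimensional Fredholm alternative says: either (I - K) is invertible, or ker(I - K) ≠ {0} and then range(I - K) = ker((I - K)^*)^⊥, with dim ker(I - K) = dim ker((I - K)^*). Since det(I - K) ≠ 0, 1 is not an eigenvalue of K and ker(I - K) = {0}, so we are in the first case: for every y there is a unique x = (I - K)^(-1) y. Explicitly, by the Sherman–Morrison formula, (I - u v^T)^(-1) = I + u v^T/(1 - v·u), i.e. (I - K)^(-1) = I + K/(-10).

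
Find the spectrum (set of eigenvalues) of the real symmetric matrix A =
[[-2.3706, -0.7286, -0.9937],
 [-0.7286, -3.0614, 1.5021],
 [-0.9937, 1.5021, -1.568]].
sigma(A) ≈ {-4, -3, 0}

A is real symmetric, so its spectrum consists of real eigenvalues. Expanding the characteristic polynomial of the displayed matrix gives
  det(λ I - A) = p(λ) = λ^3 + (7)λ^2 + (12)λ + (0).
Solving p(λ) = 0 yields eigenvalues ≈ -4, -3, 0. (A is shown rounded to 4 decimals, so these recover the underlying integer eigenvalues to within that precision.)
Verification: the trace of A = -7 equals the sum of eigenvalues -7, and det(A) ≈ -0.0003 matches the eigenvalue product 0.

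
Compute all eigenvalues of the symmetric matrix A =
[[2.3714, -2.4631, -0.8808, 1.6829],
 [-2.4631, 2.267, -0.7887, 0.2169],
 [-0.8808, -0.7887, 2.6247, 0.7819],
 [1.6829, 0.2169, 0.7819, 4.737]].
sigma(A) ≈ {-1, 3, 4, 6}

A is real symmetric, so its spectrum consists of real eigenvalues. Expanding the characteristic polynomial of the displayed matrix gives
  det(λ I - A) = p(λ) = λ^4 + (-12)λ^3 + (41)λ^2 + (-17.9977)λ + (-72.0083).
Solving p(λ) = 0 yields eigenvalues ≈ -1, 3, 4, 6. (A is shown rounded to 4 decimals, so these recover the underlying integer eigenvalues to within that precision.)
Verification: the trace of A = 12 equals the sum of eigenvalues 12, and det(A) ≈ -72.0083 matches the eigenvalue product -72.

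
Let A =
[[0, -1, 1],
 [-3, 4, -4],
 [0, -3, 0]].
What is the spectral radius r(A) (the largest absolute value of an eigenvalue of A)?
r(A) ≈ 6.5146

The eigenvalues of A are the roots of its characteristic polynomial. With M = A (coefficients from the trace, the sum of principal 2x2 minors, and det A):
  p(λ) = det(λ I - M) = λ^3 - 4λ^2 - 15λ - 9.
No integer candidate from the rational root theorem (±divisors of 9) is a root, so the roots are irrational. The cubic discriminant is Δ = 2889 > 0, so there are three distinct real roots. p(-2) = -3 and p(-1) = 1 have opposite signs, so a root lies in (-2, -1); Newton's method refines it to λ ≈ -1.7037. p(-1) = 1 and p(0) = -9 have opposite signs, so a root lies in (-1, 0); Newton's method refines it to λ ≈ -0.8109. p(6) = -27 and p(7) = 33 have opposite signs, so a root lies in (6, 7); Newton's method refines it to λ ≈ 6.5146. Check (Vieta): the three roots sum to 4, matching tr M = 4.
Thus the eigenvalues (to 4 decimals) are -1.7037 (modulus 1.7037); -0.8109 (modulus 0.8109); 6.5146 (modulus 6.5146). The spectral radius is the largest modulus: r(A) ≈ 6.5146. (Cross-check: r(A) ≤ ||A||_2 ≈ 6.8289; equality holds whenever A is normal, though it can also hold for some non-normal A.)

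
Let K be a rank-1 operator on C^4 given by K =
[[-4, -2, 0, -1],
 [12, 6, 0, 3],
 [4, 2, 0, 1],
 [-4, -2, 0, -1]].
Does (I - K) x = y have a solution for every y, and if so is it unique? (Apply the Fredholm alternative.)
(I - K) is singular (det(I - K) = 0, i.e. 1 ∈ sigma(K)). (I - K) x = y is solvable iff y ⊥ ker((I - K)^*) = span{(-4, -2, 0, -1)}, i.e. iff -4y_1 - 2y_2 - y_4 = 0. When solvable, the solutions are x = y + c·(1, -3, -1, 1), c arbitrary (ker(I - K) = span{(1, -3, -1, 1)}, dimension 1).

K has rank 1, so it is an outer product K = u v^T: every row of K is a multiple of one row vector. Reading off the entries, u = (1, -3, -1, 1) and v = (-4, -2, 0, -1) (row i of K equals u_i·v^T). A rank-one matrix u v^T satisfies K u = u (v·u) and kills the (3)-dimensional subspace v^⊥, so its characteristic polynomial is lambda^3 (lambda - v·u) with v·u = tr K = 1. Hence the eigenvalues of I - K are 1 (multiplicity 3) and 1 - (1) = 0, so det(I - K) = 0. (Direct check: I - K =
[[5, 2, 0, 1],
 [-12, -5, 0, -3],
 [-4, -2, 1, -1],
 [4, 2, 0, 2]]
has determinant 0.) So 1 is an eigenvalue of K and (I - K) is not invertible. The finite-dimensional Fredholm alternative says: either (I - K) is invertible, or ker(I - K) ≠ {0} and then range(I - K) = ker((I - K)^*)^⊥, with dim ker(I - K) = dim ker((I - K)^*). We are in the second case, so we need both kernels. Kernel of I - K: (I - K) u = u - u (v·u) = u - u = 0, so ker(I - K) = span{u} = span{(1, -3, -1, 1)} (it is exactly 1-dimensional because rank(I - K) = 3). Kernel of the adjoint: K is real, so (I - K)^* = I - K^T = I - v u^T, and (I - v u^T) v = v - v (u·v) = 0; hence ker((I - K)^*) = span{v} = span{(-4, -2, 0, -1)}. Therefore (I - K) x = y is solvable iff <y, v> = 0, i.e. iff -4y_1 - 2y_2 - y_4 = 0. When this holds, K y = u (v·y) = 0, so (I - K) y = y and x = y is a particular solution; the full solution set is the line x = y + c·u = y + c·(1, -3, -1, 1), c ∈ C.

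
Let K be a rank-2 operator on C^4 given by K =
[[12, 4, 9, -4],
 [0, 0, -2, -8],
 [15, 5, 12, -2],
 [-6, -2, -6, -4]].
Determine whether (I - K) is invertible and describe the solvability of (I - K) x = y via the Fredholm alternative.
(I - K) is invertible (det(I - K) = -148 ≠ 0), so for every y in C^4 the equation (I - K) x = y has a unique solution.

K has rank 2 and factors as K = U V^T = u1 v1^T + u2 v2^T with u1 = (-3, -2, -3, 0), v1 = (-3, -1, -2, 2), u2 = (1, -2, 2, -2), v2 = (3, 1, 3, 2) (multiplying out reproduces the displayed K). The nonzero eigenvalues of U V^T coincide with those of the 2 x 2 matrix G = V^T U = [[v1·u1, v1·u2], [v2·u1, v2·u2]] = [[17, -9], [-20, 3]], and by the Sylvester determinant identity det(I_4 - U V^T) = det(I_2 - V^T U) = det([[-16, 9], [20, -2]]) = (-16)(-2) - (9)(20) = -148. (Direct check: I - K =
[[-11, -4, -9, 4],
 [0, 1, 2, 8],
 [-15, -5, -11, 2],
 [6, 2, 6, 5]]
has determinant -148.) The finite-dimensional Fredholm alternative says: either (I - K) is invertible, or ker(I - K) ≠ {0} and then range(I - K) = ker((I - K)^*)^⊥, with dim ker(I - K) = dim ker((I - K)^*). Since det(I - K) ≠ 0, 1 is not an eigenvalue of K and ker(I - K) = {0}, so we are in the first case: for every y there is a unique x = (I - K)^(-1) y. (Explicitly, by the Woodbury identity, (I - U V^T)^(-1) = I + U (I_2 - G)^(-1) V^T.)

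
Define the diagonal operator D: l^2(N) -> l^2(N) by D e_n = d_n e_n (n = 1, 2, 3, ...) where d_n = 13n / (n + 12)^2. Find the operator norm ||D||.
||D|| = 13/48 (attained at n = 12)

For D diagonal, ||D|| = sup_n |d_n|. Treat f(x) = 13x / (x + 12)^2 for real x > 0. By the quotient rule, f'(x) = 13(12 - x)/(x + 12)^3, which is positive for x < 12 and negative for x > 12. So f has a unique maximum at x = 12, and since 12 is a positive integer, the supremum over n ≥ 1 is attained at n = 12: d_12 = 13·12/(12 + 12)^2 = 13·12/576 = 13/48. Hence ||D|| = 13/48.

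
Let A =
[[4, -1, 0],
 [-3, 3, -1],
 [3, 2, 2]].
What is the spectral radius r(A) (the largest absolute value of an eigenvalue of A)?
r(A) ≈ 5.3307

The eigenvalues of A are the roots of its characteristic polynomial. With M = A (coefficients from the trace, the sum of principal 2x2 minors, and det A):
  p(λ) = det(λ I - M) = λ^3 - 9λ^2 + 25λ - 29.
No integer candidate from the rational root theorem (±divisors of 29) is a root, so the roots are irrational. The cubic discriminant is Δ = -1696 < 0, so there is one real root and a complex-conjugate pair. p(5) = -4 and p(6) = 13 have opposite signs, so a root lies in (5, 6); Newton's method refines it to λ ≈ 5.3307. Dividing out (λ - (5.3307)) leaves approximately λ^2 - 3.6693λ + 5.4401. For λ^2 - 3.6693λ + 5.4401 the discriminant is -8.2971. It is negative, so the remaining roots are the complex-conjugate pair λ ≈ 1.8346 ± 1.4402i. Their product equals the constant term, so |λ|^2 ≈ 5.4401 and |λ| ≈ 2.3324.
Thus the eigenvalues (to 4 decimals) are 5.3307 (modulus 5.3307); 1.8346 ± 1.4402i (modulus 2.3324). The spectral radius is the largest modulus: r(A) ≈ 5.3307. (Cross-check: r(A) ≤ ||A||_2 ≈ 6.1886; equality holds whenever A is normal, though it can also hold for some non-normal A.)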